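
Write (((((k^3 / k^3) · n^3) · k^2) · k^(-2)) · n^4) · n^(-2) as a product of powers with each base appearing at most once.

(((((k^3 / k^3) · n^3) · k^2) · k^(-2)) · n^4) · n^(-2)
= ((((k^0 · n^3) · k^2) · k^(-2)) · n^4) · n^(-2)    [quotient of powers]
= n^5    [product of powers]

n^5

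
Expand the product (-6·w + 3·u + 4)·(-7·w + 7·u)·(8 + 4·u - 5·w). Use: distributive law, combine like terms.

(-6·w + 3·u + 4)·(-7·w + 7·u)·(8 + 4·u - 5·w)
= (42·w² - 42·u·w - 21·u·w + 21·u² - 28·w + 28·u)·(8 + 4·u - 5·w)    [distributive law]
= (42·w² - 63·u·w + 21·u² - 28·w + 28·u)·(8 + 4·u - 5·w)    [combine like terms]
= 336·w² + 168·u·w² - 210·w³ - 504·u·w - 252·u²·w + 315·u·w² + 168·u² + 84·u³ - 105·u²·w - 224·w - 112·u·w + 140·w² + 224·u + 112·u² - 140·u·w    [distributive law]
= 476·w² + 483·u·w² - 210·w³ - 756·u·w - 357·u²·w + 280·u² + 84·u³ - 224·w + 224·u    [combine like terms]

476·w² + 483·u·w² - 210·w³ - 756·u·w - 357·u²·w + 280·u² + 84·u³ - 224·w + 224·u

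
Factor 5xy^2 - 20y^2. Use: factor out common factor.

5y^2(x - 4)

5xy^2 - 20y^2
= 5(xy^2 - 4y^2)    [factor out 5]
= 5y^2(x - 4)    [factor out y^2]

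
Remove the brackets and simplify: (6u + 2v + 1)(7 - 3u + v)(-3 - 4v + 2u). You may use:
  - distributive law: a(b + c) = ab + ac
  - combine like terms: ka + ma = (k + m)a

-103u - 126uv + 132u^2 + 72u^2v - 36u^3 - 73v - 66v^2 - 8v^3 + 4uv^2 - 21

(6u + 2v + 1)(7 - 3u + v)(-3 - 4v + 2u)
= (42u - 18u^2 + 6uv + 14v - 6uv + 2v^2 + 7 - 3u + v)(-3 - 4v + 2u)    [distributive law]
= (39u - 18u^2 + 15v + 2v^2 + 7)(-3 - 4v + 2u)    [combine like terms]
= -117u - 156uv + 78u^2 + 54u^2 + 72u^2v - 36u^3 - 45v - 60v^2 + 30uv - 6v^2 - 8v^3 + 4uv^2 - 21 - 28v + 14u    [distributive law]
= -103u - 126uv + 132u^2 + 72u^2v - 36u^3 - 73v - 66v^2 - 8v^3 + 4uv^2 - 21    [combine like terms]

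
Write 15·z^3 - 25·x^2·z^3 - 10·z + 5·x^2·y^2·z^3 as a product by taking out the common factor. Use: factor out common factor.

15·z^3 - 25·x^2·z^3 - 10·z + 5·x^2·y^2·z^3
= 5(3·z^3 - 5·x^2·z^3 - 2·z + x^2·y^2·z^3)    [factor out 5]
= 5·z(3·z^2 - 5·x^2·z^2 - 2 + x^2·y^2·z^2)    [factor out z]

5·z(3·z^2 - 5·x^2·z^2 - 2 + x^2·y^2·z^2)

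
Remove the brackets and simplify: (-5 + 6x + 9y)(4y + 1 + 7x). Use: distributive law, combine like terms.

(-5 + 6x + 9y)(4y + 1 + 7x)
= -20y - 5 - 35x + 24xy + 6x + 42x² + 36y² + 9y + 63xy    [distributive law]
= -11y - 5 - 29x + 87xy + 42x² + 36y²    [combine like terms]

-11y - 5 - 29x + 87xy + 42x² + 36y²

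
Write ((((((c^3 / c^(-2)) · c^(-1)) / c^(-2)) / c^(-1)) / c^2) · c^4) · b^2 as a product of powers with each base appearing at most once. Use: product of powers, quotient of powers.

b^2·c^9

((((((c^3 / c^(-2)) · c^(-1)) / c^(-2)) / c^(-1)) / c^2) · c^4) · b^2
= (((((c^5 · c^(-1)) / c^(-2)) / c^(-1)) / c^2) · c^4) · b^2    [quotient of powers]
= ((((c^4 / c^(-2)) / c^(-1)) / c^2) · c^4) · b^2    [product of powers]
= (((c^6 / c^(-1)) / c^2) · c^4) · b^2    [quotient of powers]
= ((c^7 / c^2) · c^4) · b^2    [quotient of powers]
= (c^5 · c^4) · b^2    [quotient of powers]
= c^9 · b^2    [product of powers]
= b^2·c^9    [rearrange]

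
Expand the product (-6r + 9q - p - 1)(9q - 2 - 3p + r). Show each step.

(-6r + 9q - p - 1)(9q - 2 - 3p + r)
= -54qr + 12r + 18pr - 6r^2 + 81q^2 - 18q - 27pq + 9qr - 9pq + 2p + 3p^2 - pr - 9q + 2 + 3p - r    [distributive law]
= -45qr + 11r + 17pr - 6r^2 + 81q^2 - 27q - 36pq + 5p + 3p^2 + 2    [combine like terms]

-45qr + 11r + 17pr - 6r^2 + 81q^2 - 27q - 36pq + 5p + 3p^2 + 2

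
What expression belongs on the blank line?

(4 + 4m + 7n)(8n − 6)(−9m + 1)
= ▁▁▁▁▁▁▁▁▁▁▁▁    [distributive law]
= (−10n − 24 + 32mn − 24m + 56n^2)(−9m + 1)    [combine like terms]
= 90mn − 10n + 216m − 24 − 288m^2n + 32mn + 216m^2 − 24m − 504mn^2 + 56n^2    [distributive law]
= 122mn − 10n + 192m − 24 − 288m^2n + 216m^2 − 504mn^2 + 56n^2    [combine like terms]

By distributive law:

(32n − 24 + 32mn − 24m + 56n^2 − 42n)(−9m + 1)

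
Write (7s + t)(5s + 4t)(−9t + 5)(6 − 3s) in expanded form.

(7s + t)(5s + 4t)(−9t + 5)(6 − 3s)
= (35s² + 28st + 5st + 4t²)(−9t + 5)(6 − 3s)    [distributive law]
= (35s² + 33st + 4t²)(−9t + 5)(6 − 3s)    [combine like terms]
= (−315s²t + 175s² − 297st² + 165st − 36t³ + 20t²)(6 − 3s)    [distributive law]
= −1890s²t + 945s³t + 1050s² − 525s³ − 1782st² + 891s²t² + 990st − 495s²t − 216t³ + 108st³ + 120t² − 60st²    [distributive law]
= −2385s²t + 945s³t + 1050s² − 525s³ − 1842st² + 891s²t² + 990st − 216t³ + 108st³ + 120t²    [combine like terms]

−2385s²t + 945s³t + 1050s² − 525s³ − 1842st² + 891s²t² + 990st − 216t³ + 108st³ + 120t²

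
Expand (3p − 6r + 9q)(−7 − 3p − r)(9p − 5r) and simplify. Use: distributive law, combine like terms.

−189p^2 + 483pr − 81p^3 + 180p^2r − 21pr^2 − 210r^2 − 30r^3 − 567pq + 315qr − 243p^2q + 54pqr + 45qr^2

(3p − 6r + 9q)(−7 − 3p − r)(9p − 5r)
= (−21p − 9p^2 − 3pr + 42r + 18pr + 6r^2 − 63q − 27pq − 9qr)(9p − 5r)    [distributive law]
= (−21p − 9p^2 + 15pr + 42r + 6r^2 − 63q − 27pq − 9qr)(9p − 5r)    [combine like terms]
= −189p^2 + 105pr − 81p^3 + 45p^2r + 135p^2r − 75pr^2 + 378pr − 210r^2 + 54pr^2 − 30r^3 − 567pq + 315qr − 243p^2q + 135pqr − 81pqr + 45qr^2    [distributive law]
= −189p^2 + 483pr − 81p^3 + 180p^2r − 21pr^2 − 210r^2 − 30r^3 − 567pq + 315qr − 243p^2q + 54pqr + 45qr^2    [combine like terms]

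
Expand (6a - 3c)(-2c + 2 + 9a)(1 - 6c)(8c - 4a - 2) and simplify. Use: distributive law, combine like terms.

(6a - 3c)(-2c + 2 + 9a)(1 - 6c)(8c - 4a - 2)
= (-12ac + 12a + 54a² + 6c² - 6c - 27ac)(1 - 6c)(8c - 4a - 2)    [distributive law]
= (-39ac + 12a + 54a² + 6c² - 6c)(1 - 6c)(8c - 4a - 2)    [combine like terms]
= (-39ac + 234ac² + 12a - 72ac + 54a² - 324a²c + 6c² - 36c³ - 6c + 36c²)(8c - 4a - 2)    [distributive law]
= (-111ac + 234ac² + 12a + 54a² - 324a²c + 42c² - 36c³ - 6c)(8c - 4a - 2)    [combine like terms]
= -888ac² + 444a²c + 222ac + 1872ac³ - 936a²c² - 468ac² + 96ac - 48a² - 24a + 432a²c - 216a³ - 108a² - 2592a²c² + 1296a³c + 648a²c + 336c³ - 168ac² - 84c² - 288c⁴ + 144ac³ + 72c³ - 48c² + 24ac + 12c    [distributive law]
= -1524ac² + 1524a²c + 342ac + 2016ac³ - 3528a²c² - 156a² - 24a - 216a³ + 1296a³c + 408c³ - 132c² - 288c⁴ + 12c    [combine like terms]

-1524ac² + 1524a²c + 342ac + 2016ac³ - 3528a²c² - 156a² - 24a - 216a³ + 1296a³c + 408c³ - 132c² - 288c⁴ + 12c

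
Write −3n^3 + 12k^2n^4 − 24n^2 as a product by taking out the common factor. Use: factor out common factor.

−3n^3 + 12k^2n^4 − 24n^2
= 3(−n^3 + 4k^2n^4 − 8n^2)    [factor out 3]
= 3n^2(−n + 4k^2n^2 − 8)    [factor out n^2]

3n^2(−n + 4k^2n^2 − 8)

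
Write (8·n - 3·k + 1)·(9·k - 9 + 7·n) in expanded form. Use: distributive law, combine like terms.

51·k·n - 65·n + 56·n^2 - 27·k^2 + 36·k - 9

(8·n - 3·k + 1)·(9·k - 9 + 7·n)
= 72·k·n - 72·n + 56·n^2 - 27·k^2 + 27·k - 21·k·n + 9·k - 9 + 7·n    [distributive law]
= 51·k·n - 65·n + 56·n^2 - 27·k^2 + 36·k - 9    [combine like terms]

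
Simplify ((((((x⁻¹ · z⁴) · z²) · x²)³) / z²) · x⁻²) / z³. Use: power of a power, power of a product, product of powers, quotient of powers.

((((((x⁻¹ · z⁴) · z²) · x²)³) / z²) · x⁻²) / z³
= ((((((x⁻¹ · z⁴) · z²)³) · ((x²)³)) / z²) · x⁻²) / z³    [power of a product]
= ((((((x⁻¹ · z⁴)³) · ((z²)³)) · ((x²)³)) / z²) · x⁻²) / z³    [power of a product]
= (((((((x⁻¹)³) · ((z⁴)³)) · ((z²)³)) · ((x²)³)) / z²) · x⁻²) / z³    [power of a product]
= (((((x⁻³ · ((z⁴)³)) · ((z²)³)) · ((x²)³)) / z²) · x⁻²) / z³    [power of a power]
= (((((x⁻³ · z¹²) · ((z²)³)) · ((x²)³)) / z²) · x⁻²) / z³    [power of a power]
= (((((x⁻³ · z¹²) · z⁶) · ((x²)³)) / z²) · x⁻²) / z³    [power of a power]
= (((((x⁻³ · z¹²) · z⁶) · x⁶) / z²) · x⁻²) / z³    [power of a power]
= xz¹³    [quotient of powers; product of powers]

xz¹³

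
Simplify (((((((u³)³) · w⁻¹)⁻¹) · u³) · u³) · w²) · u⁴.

uw³

(((((((u³)³) · w⁻¹)⁻¹) · u³) · u³) · w²) · u⁴
= (((((((u³)³)⁻¹) · ((w⁻¹)⁻¹)) · u³) · u³) · w²) · u⁴    [power of a product]
= ((((((u³)⁻³) · ((w⁻¹)⁻¹)) · u³) · u³) · w²) · u⁴    [power of a power]
= ((((u⁻⁹ · ((w⁻¹)⁻¹)) · u³) · u³) · w²) · u⁴    [power of a power]
= ((((u⁻⁹ · w) · u³) · u³) · w²) · u⁴    [power of a power]
= uw³    [product of powers]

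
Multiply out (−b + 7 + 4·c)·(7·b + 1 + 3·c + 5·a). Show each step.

−7·b^2 + 48·b + 25·b·c − 5·a·b + 7 + 25·c + 35·a + 12·c^2 + 20·a·c

(−b + 7 + 4·c)·(7·b + 1 + 3·c + 5·a)
= −7·b^2 − b − 3·b·c − 5·a·b + 49·b + 7 + 21·c + 35·a + 28·b·c + 4·c + 12·c^2 + 20·a·c    [distributive law]
= −7·b^2 + 48·b + 25·b·c − 5·a·b + 7 + 25·c + 35·a + 12·c^2 + 20·a·c    [combine like terms]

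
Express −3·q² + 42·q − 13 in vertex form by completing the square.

−3·q² + 42·q − 13
= −3(q² − 14·q) − 13    [factor out -3 from the q-terms]
= −3(q² − 14·q + 49 − 49) − 13    [add and subtract 49 inside the bracket]
= −3(q − 7)² + 147 − 13    [perfect-square identity]
= −3(q − 7)² + 134    [combine constants]

−3(q − 7)² + 134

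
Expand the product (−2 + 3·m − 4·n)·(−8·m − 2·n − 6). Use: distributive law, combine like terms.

(−2 + 3·m − 4·n)·(−8·m − 2·n − 6)
= 16·m + 4·n + 12 − 24·m^2 − 6·m·n − 18·m + 32·m·n + 8·n^2 + 24·n    [distributive law]
= −2·m + 28·n + 12 − 24·m^2 + 26·m·n + 8·n^2    [combine like terms]

−2·m + 28·n + 12 − 24·m^2 + 26·m·n + 8·n^2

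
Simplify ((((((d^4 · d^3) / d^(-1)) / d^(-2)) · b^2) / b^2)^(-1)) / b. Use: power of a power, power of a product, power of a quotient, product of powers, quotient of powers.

((((((d^4 · d^3) / d^(-1)) / d^(-2)) · b^2) / b^2)^(-1)) / b
= ((((((d^4 · d^3) / d^(-1)) / d^(-2)) · b^2)^(-1)) / ((b^2)^(-1))) / b    [power of a quotient]
= ((((((d^4 · d^3) / d^(-1)) / d^(-2))^(-1)) · ((b^2)^(-1))) / ((b^2)^(-1))) / b    [power of a product]
= ((((((d^4 · d^3) / d^(-1))^(-1)) / ((d^(-2))^(-1))) · ((b^2)^(-1))) / ((b^2)^(-1))) / b    [power of a quotient]
= ((((((d^4 · d^3)^(-1)) / ((d^(-1))^(-1))) / ((d^(-2))^(-1))) · ((b^2)^(-1))) / ((b^2)^(-1))) / b    [power of a quotient]
= (((((((d^4)^(-1)) · ((d^3)^(-1))) / ((d^(-1))^(-1))) / ((d^(-2))^(-1))) · ((b^2)^(-1))) / ((b^2)^(-1))) / b    [power of a product]
= (((((d^(-4) · ((d^3)^(-1))) / ((d^(-1))^(-1))) / ((d^(-2))^(-1))) · ((b^2)^(-1))) / ((b^2)^(-1))) / b    [power of a power]
= (((((d^(-4) · d^(-3)) / ((d^(-1))^(-1))) / ((d^(-2))^(-1))) · ((b^2)^(-1))) / ((b^2)^(-1))) / b    [power of a power]
= ((((d^(-7) / ((d^(-1))^(-1))) / ((d^(-2))^(-1))) · ((b^2)^(-1))) / ((b^2)^(-1))) / b    [product of powers]
= ((((d^(-7) / d) / ((d^(-2))^(-1))) · ((b^2)^(-1))) / ((b^2)^(-1))) / b    [power of a power]
= (((d^(-8) / ((d^(-2))^(-1))) · ((b^2)^(-1))) / ((b^2)^(-1))) / b    [quotient of powers]
= (((d^(-8) / d^2) · ((b^2)^(-1))) / ((b^2)^(-1))) / b    [power of a power]
= ((d^(-10) · ((b^2)^(-1))) / ((b^2)^(-1))) / b    [quotient of powers]
= ((d^(-10) · b^(-2)) / ((b^2)^(-1))) / b    [power of a power]
= ((d^(-10) · b^(-2)) / b^(-2)) / b    [power of a power]
= b^(-1)·d^(-10)    [quotient of powers; product of powers]

b^(-1)·d^(-10)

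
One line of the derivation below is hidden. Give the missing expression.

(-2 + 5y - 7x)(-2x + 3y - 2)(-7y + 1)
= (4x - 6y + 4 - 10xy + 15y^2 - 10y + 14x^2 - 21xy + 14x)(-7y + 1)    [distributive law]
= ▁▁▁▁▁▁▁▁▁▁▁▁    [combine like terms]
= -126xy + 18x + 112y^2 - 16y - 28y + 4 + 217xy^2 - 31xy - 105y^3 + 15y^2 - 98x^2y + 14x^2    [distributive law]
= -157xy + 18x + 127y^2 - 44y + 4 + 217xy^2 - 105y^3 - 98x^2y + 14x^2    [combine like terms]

After combine like terms, the bracketed line is:

(18x - 16y + 4 - 31xy + 15y^2 + 14x^2)(-7y + 1)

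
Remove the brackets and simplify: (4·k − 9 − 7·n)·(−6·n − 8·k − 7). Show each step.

32·k·n − 32·k^2 + 44·k + 103·n + 63 + 42·n^2

(4·k − 9 − 7·n)·(−6·n − 8·k − 7)
= −24·k·n − 32·k^2 − 28·k + 54·n + 72·k + 63 + 42·n^2 + 56·k·n + 49·n    [distributive law]
= 32·k·n − 32·k^2 + 44·k + 103·n + 63 + 42·n^2    [combine like terms]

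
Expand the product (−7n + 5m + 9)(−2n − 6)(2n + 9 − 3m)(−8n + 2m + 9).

(−7n + 5m + 9)(−2n − 6)(2n + 9 − 3m)(−8n + 2m + 9)
= (14n^2 + 42n − 10mn − 30m − 18n − 54)(2n + 9 − 3m)(−8n + 2m + 9)    [distributive law]
= (14n^2 + 24n − 10mn − 30m − 54)(2n + 9 − 3m)(−8n + 2m + 9)    [combine like terms]
= (28n^3 + 126n^2 − 42mn^2 + 48n^2 + 216n − 72mn − 20mn^2 − 90mn + 30m^2n − 60mn − 270m + 90m^2 − 108n − 486 + 162m)(−8n + 2m + 9)    [distributive law]
= (28n^3 + 174n^2 − 62mn^2 + 108n − 222mn + 30m^2n − 108m + 90m^2 − 486)(−8n + 2m + 9)    [combine like terms]
= −224n^4 + 56mn^3 + 252n^3 − 1392n^3 + 348mn^2 + 1566n^2 + 496mn^3 − 124m^2n^2 − 558mn^2 − 864n^2 + 216mn + 972n + 1776mn^2 − 444m^2n − 1998mn − 240m^2n^2 + 60m^3n + 270m^2n + 864mn − 216m^2 − 972m − 720m^2n + 180m^3 + 810m^2 + 3888n − 972m − 4374    [distributive law]
= −224n^4 + 552mn^3 − 1140n^3 + 1566mn^2 + 702n^2 − 364m^2n^2 − 918mn + 4860n − 894m^2n + 60m^3n + 594m^2 − 1944m + 180m^3 − 4374    [combine like terms]

−224n^4 + 552mn^3 − 1140n^3 + 1566mn^2 + 702n^2 − 364m^2n^2 − 918mn + 4860n − 894m^2n + 60m^3n + 594m^2 − 1944m + 180m^3 − 4374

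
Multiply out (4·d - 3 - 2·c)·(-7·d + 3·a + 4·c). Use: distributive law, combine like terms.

-28·d^2 + 12·a·d + 30·c·d + 21·d - 9·a - 12·c - 6·a·c - 8·c^2

(4·d - 3 - 2·c)·(-7·d + 3·a + 4·c)
= -28·d^2 + 12·a·d + 16·c·d + 21·d - 9·a - 12·c + 14·c·d - 6·a·c - 8·c^2    [distributive law]
= -28·d^2 + 12·a·d + 30·c·d + 21·d - 9·a - 12·c - 6·a·c - 8·c^2    [combine like terms]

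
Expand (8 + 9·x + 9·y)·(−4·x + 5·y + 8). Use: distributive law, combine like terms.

40·x + 112·y + 64 − 36·x^2 + 9·x·y + 45·y^2

(8 + 9·x + 9·y)·(−4·x + 5·y + 8)
= −32·x + 40·y + 64 − 36·x^2 + 45·x·y + 72·x − 36·x·y + 45·y^2 + 72·y    [distributive law]
= 40·x + 112·y + 64 − 36·x^2 + 9·x·y + 45·y^2    [combine like terms]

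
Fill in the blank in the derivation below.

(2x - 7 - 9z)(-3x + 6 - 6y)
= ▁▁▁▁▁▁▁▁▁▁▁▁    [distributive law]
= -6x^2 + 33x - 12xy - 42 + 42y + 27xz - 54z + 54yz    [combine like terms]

Applying distributive law to the line above:

-6x^2 + 12x - 12xy + 21x - 42 + 42y + 27xz - 54z + 54yz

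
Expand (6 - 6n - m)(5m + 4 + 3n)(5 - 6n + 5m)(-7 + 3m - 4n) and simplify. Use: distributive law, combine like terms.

(6 - 6n - m)(5m + 4 + 3n)(5 - 6n + 5m)(-7 + 3m - 4n)
= (30m + 24 + 18n - 30mn - 24n - 18n^2 - 5m^2 - 4m - 3mn)(5 - 6n + 5m)(-7 + 3m - 4n)    [distributive law]
= (26m + 24 - 6n - 33mn - 18n^2 - 5m^2)(5 - 6n + 5m)(-7 + 3m - 4n)    [combine like terms]
= (130m - 156mn + 130m^2 + 120 - 144n + 120m - 30n + 36n^2 - 30mn - 165mn + 198mn^2 - 165m^2n - 90n^2 + 108n^3 - 90mn^2 - 25m^2 + 30m^2n - 25m^3)(-7 + 3m - 4n)    [distributive law]
= (250m - 351mn + 105m^2 + 120 - 174n - 54n^2 + 108mn^2 - 135m^2n + 108n^3 - 25m^3)(-7 + 3m - 4n)    [combine like terms]
= -1750m + 750m^2 - 1000mn + 2457mn - 1053m^2n + 1404mn^2 - 735m^2 + 315m^3 - 420m^2n - 840 + 360m - 480n + 1218n - 522mn + 696n^2 + 378n^2 - 162mn^2 + 216n^3 - 756mn^2 + 324m^2n^2 - 432mn^3 + 945m^2n - 405m^3n + 540m^2n^2 - 756n^3 + 324mn^3 - 432n^4 + 175m^3 - 75m^4 + 100m^3n    [distributive law]
= -1390m + 15m^2 + 935mn - 528m^2n + 486mn^2 + 490m^3 - 840 + 738n + 1074n^2 - 540n^3 + 864m^2n^2 - 108mn^3 - 305m^3n - 432n^4 - 75m^4    [combine like terms]

-1390m + 15m^2 + 935mn - 528m^2n + 486mn^2 + 490m^3 - 840 + 738n + 1074n^2 - 540n^3 + 864m^2n^2 - 108mn^3 - 305m^3n - 432n^4 - 75m^4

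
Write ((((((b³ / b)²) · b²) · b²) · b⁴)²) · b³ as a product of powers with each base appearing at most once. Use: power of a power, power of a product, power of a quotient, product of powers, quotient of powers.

b²⁷

((((((b³ / b)²) · b²) · b²) · b⁴)²) · b³
= ((((((b³ / b)²) · b²) · b²)²) · ((b⁴)²)) · b³    [power of a product]
= ((((((b³ / b)²) · b²)²) · ((b²)²)) · ((b⁴)²)) · b³    [power of a product]
= ((((((b³ / b)²)²) · ((b²)²)) · ((b²)²)) · ((b⁴)²)) · b³    [power of a product]
= (((((b³ / b)⁴) · ((b²)²)) · ((b²)²)) · ((b⁴)²)) · b³    [power of a power]
= ((((((b³)⁴) / (b⁴)) · ((b²)²)) · ((b²)²)) · ((b⁴)²)) · b³    [power of a quotient]
= ((((b¹² / (b⁴)) · ((b²)²)) · ((b²)²)) · ((b⁴)²)) · b³    [power of a power]
= (((b⁸ · ((b²)²)) · ((b²)²)) · ((b⁴)²)) · b³    [quotient of powers]
= (((b⁸ · b⁴) · ((b²)²)) · ((b⁴)²)) · b³    [power of a power]
= ((b¹² · ((b²)²)) · ((b⁴)²)) · b³    [product of powers]
= ((b¹² · b⁴) · ((b⁴)²)) · b³    [power of a power]
= (b¹⁶ · ((b⁴)²)) · b³    [product of powers]
= (b¹⁶ · b⁸) · b³    [power of a power]
= b²⁴ · b³    [product of powers]
= b²⁷    [product of powers]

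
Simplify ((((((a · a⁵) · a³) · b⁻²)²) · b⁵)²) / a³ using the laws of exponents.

((((((a · a⁵) · a³) · b⁻²)²) · b⁵)²) / a³
= ((((((a · a⁵) · a³) · b⁻²)²)²) · ((b⁵)²)) / a³    [power of a product]
= (((((a · a⁵) · a³) · b⁻²)⁴) · ((b⁵)²)) / a³    [power of a power]
= (((((a · a⁵) · a³)⁴) · ((b⁻²)⁴)) · ((b⁵)²)) / a³    [power of a product]
= (((((a · a⁵)⁴) · ((a³)⁴)) · ((b⁻²)⁴)) · ((b⁵)²)) / a³    [power of a product]
= (((((a⁴) · ((a⁵)⁴)) · ((a³)⁴)) · ((b⁻²)⁴)) · ((b⁵)²)) / a³    [power of a product]
= ((((a⁴ · a²⁰) · ((a³)⁴)) · ((b⁻²)⁴)) · ((b⁵)²)) / a³    [power of a power]
= (((a²⁴ · ((a³)⁴)) · ((b⁻²)⁴)) · ((b⁵)²)) / a³    [product of powers]
= (((a²⁴ · a¹²) · ((b⁻²)⁴)) · ((b⁵)²)) / a³    [power of a power]
= ((a³⁶ · ((b⁻²)⁴)) · ((b⁵)²)) / a³    [product of powers]
= ((a³⁶ · b⁻⁸) · ((b⁵)²)) / a³    [power of a power]
= ((a³⁶ · b⁻⁸) · b¹⁰) / a³    [power of a power]
= a³³·b²    [quotient of powers; product of powers]

a³³·b²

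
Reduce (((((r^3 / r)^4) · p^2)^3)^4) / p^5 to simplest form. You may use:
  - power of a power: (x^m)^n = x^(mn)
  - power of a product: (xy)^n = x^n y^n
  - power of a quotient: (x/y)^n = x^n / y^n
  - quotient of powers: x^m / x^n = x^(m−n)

p^19r^96

(((((r^3 / r)^4) · p^2)^3)^4) / p^5
= ((((r^3 / r)^4) · p^2)^12) / p^5    [power of a power]
= ((((r^3 / r)^4)^12) · ((p^2)^12)) / p^5    [power of a product]
= (((r^3 / r)^48) · ((p^2)^12)) / p^5    [power of a power]
= ((((r^3)^48) / (r^48)) · ((p^2)^12)) / p^5    [power of a quotient]
= ((r^144 / (r^48)) · ((p^2)^12)) / p^5    [power of a power]
= (r^96 · ((p^2)^12)) / p^5    [quotient of powers]
= (r^96 · p^24) / p^5    [power of a power]
= p^19r^96    [quotient of powers]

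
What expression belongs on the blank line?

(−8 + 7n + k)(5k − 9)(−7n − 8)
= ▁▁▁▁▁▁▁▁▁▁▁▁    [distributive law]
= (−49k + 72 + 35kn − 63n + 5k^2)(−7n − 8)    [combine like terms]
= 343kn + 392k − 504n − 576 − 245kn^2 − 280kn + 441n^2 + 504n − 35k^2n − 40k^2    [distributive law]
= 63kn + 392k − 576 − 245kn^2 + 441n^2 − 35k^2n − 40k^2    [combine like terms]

By distributive law:

(−40k + 72 + 35kn − 63n + 5k^2 − 9k)(−7n − 8)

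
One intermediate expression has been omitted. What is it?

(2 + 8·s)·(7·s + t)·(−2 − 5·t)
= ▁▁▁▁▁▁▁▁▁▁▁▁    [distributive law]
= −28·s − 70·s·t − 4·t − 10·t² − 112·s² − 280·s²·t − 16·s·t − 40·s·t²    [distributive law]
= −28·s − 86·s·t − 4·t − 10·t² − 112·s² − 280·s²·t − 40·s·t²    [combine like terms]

By distributive law:

(14·s + 2·t + 56·s² + 8·s·t)·(−2 − 5·t)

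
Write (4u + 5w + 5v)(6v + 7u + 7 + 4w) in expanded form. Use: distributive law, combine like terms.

59uv + 28u^2 + 28u + 51uw + 50vw + 35w + 20w^2 + 30v^2 + 35v

(4u + 5w + 5v)(6v + 7u + 7 + 4w)
= 24uv + 28u^2 + 28u + 16uw + 30vw + 35uw + 35w + 20w^2 + 30v^2 + 35uv + 35v + 20vw    [distributive law]
= 59uv + 28u^2 + 28u + 51uw + 50vw + 35w + 20w^2 + 30v^2 + 35v    [combine like terms]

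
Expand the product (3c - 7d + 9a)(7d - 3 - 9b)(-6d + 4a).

(3c - 7d + 9a)(7d - 3 - 9b)(-6d + 4a)
= (21cd - 9c - 27bc - 49d^2 + 21d + 63bd + 63ad - 27a - 81ab)(-6d + 4a)    [distributive law]
= -126cd^2 + 84acd + 54cd - 36ac + 162bcd - 108abc + 294d^3 - 196ad^2 - 126d^2 + 84ad - 378bd^2 + 252abd - 378ad^2 + 252a^2d + 162ad - 108a^2 + 486abd - 324a^2b    [distributive law]
= -126cd^2 + 84acd + 54cd - 36ac + 162bcd - 108abc + 294d^3 - 574ad^2 - 126d^2 + 246ad - 378bd^2 + 738abd + 252a^2d - 108a^2 - 324a^2b    [combine like terms]

-126cd^2 + 84acd + 54cd - 36ac + 162bcd - 108abc + 294d^3 - 574ad^2 - 126d^2 + 246ad - 378bd^2 + 738abd + 252a^2d - 108a^2 - 324a^2b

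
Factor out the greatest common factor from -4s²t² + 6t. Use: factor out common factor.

-4s²t² + 6t
= 2(-2s²t² + 3t)    [factor out 2]
= 2t(-2s²t + 3)    [factor out t]

2t(-2s²t + 3)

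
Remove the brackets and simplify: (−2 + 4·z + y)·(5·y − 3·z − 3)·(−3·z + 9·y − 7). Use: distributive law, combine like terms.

−134·y·z − 152·y² + 145·y + 102·z² + 24·z − 42 − 159·y·z² + 138·y²·z + 36·z³ + 45·y³

(−2 + 4·z + y)·(5·y − 3·z − 3)·(−3·z + 9·y − 7)
= (−10·y + 6·z + 6 + 20·y·z − 12·z² − 12·z + 5·y² − 3·y·z − 3·y)·(−3·z + 9·y − 7)    [distributive law]
= (−13·y − 6·z + 6 + 17·y·z − 12·z² + 5·y²)·(−3·z + 9·y − 7)    [combine like terms]
= 39·y·z − 117·y² + 91·y + 18·z² − 54·y·z + 42·z − 18·z + 54·y − 42 − 51·y·z² + 153·y²·z − 119·y·z + 36·z³ − 108·y·z² + 84·z² − 15·y²·z + 45·y³ − 35·y²    [distributive law]
= −134·y·z − 152·y² + 145·y + 102·z² + 24·z − 42 − 159·y·z² + 138·y²·z + 36·z³ + 45·y³    [combine like terms]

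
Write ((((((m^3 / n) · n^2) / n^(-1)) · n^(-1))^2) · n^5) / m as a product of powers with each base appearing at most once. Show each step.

m^5n^7

((((((m^3 / n) · n^2) / n^(-1)) · n^(-1))^2) · n^5) / m
= ((((((m^3 / n) · n^2) / n^(-1))^2) · ((n^(-1))^2)) · n^5) / m    [power of a product]
= ((((((m^3 / n) · n^2)^2) / ((n^(-1))^2)) · ((n^(-1))^2)) · n^5) / m    [power of a quotient]
= ((((((m^3 / n)^2) · ((n^2)^2)) / ((n^(-1))^2)) · ((n^(-1))^2)) · n^5) / m    [power of a product]
= (((((((m^3)^2) / (n^2)) · ((n^2)^2)) / ((n^(-1))^2)) · ((n^(-1))^2)) · n^5) / m    [power of a quotient]
= (((((m^6 / (n^2)) · ((n^2)^2)) / ((n^(-1))^2)) · ((n^(-1))^2)) · n^5) / m    [power of a power]
= (((((m^6 / n^2) · n^4) / ((n^(-1))^2)) · ((n^(-1))^2)) · n^5) / m    [power of a power]
= (((((m^6 / n^2) · n^4) / n^(-2)) · ((n^(-1))^2)) · n^5) / m    [power of a power]
= (((((m^6 / n^2) · n^4) / n^(-2)) · n^(-2)) · n^5) / m    [power of a power]
= m^5n^7    [quotient of powers; product of powers]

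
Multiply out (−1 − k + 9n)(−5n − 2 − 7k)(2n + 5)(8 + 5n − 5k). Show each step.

−2313n² − 1975n³ − 1033kn² − 438n − 1646kn + 80 + 310k + 1647k²n + 55k² − 130kn³ + 650k²n² − 70k³n − 175k³ − 450n⁴

(−1 − k + 9n)(−5n − 2 − 7k)(2n + 5)(8 + 5n − 5k)
= (5n + 2 + 7k + 5kn + 2k + 7k² − 45n² − 18n − 63kn)(2n + 5)(8 + 5n − 5k)    [distributive law]
= (−13n + 2 + 9k − 58kn + 7k² − 45n²)(2n + 5)(8 + 5n − 5k)    [combine like terms]
= (−26n² − 65n + 4n + 10 + 18kn + 45k − 116kn² − 290kn + 14k²n + 35k² − 90n³ − 225n²)(8 + 5n − 5k)    [distributive law]
= (−251n² − 61n + 10 − 272kn + 45k − 116kn² + 14k²n + 35k² − 90n³)(8 + 5n − 5k)    [combine like terms]
= −2008n² − 1255n³ + 1255kn² − 488n − 305n² + 305kn + 80 + 50n − 50k − 2176kn − 1360kn² + 1360k²n + 360k + 225kn − 225k² − 928kn² − 580kn³ + 580k²n² + 112k²n + 70k²n² − 70k³n + 280k² + 175k²n − 175k³ − 720n³ − 450n⁴ + 450kn³    [distributive law]
= −2313n² − 1975n³ − 1033kn² − 438n − 1646kn + 80 + 310k + 1647k²n + 55k² − 130kn³ + 650k²n² − 70k³n − 175k³ − 450n⁴    [combine like terms]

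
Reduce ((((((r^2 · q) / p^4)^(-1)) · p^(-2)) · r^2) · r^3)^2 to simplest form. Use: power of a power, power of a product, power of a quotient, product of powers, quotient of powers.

p^4q^(-2)r^6

((((((r^2 · q) / p^4)^(-1)) · p^(-2)) · r^2) · r^3)^2
= ((((((r^2 · q) / p^4)^(-1)) · p^(-2)) · r^2)^2) · ((r^3)^2)    [power of a product]
= ((((((r^2 · q) / p^4)^(-1)) · p^(-2))^2) · ((r^2)^2)) · ((r^3)^2)    [power of a product]
= ((((((r^2 · q) / p^4)^(-1))^2) · ((p^(-2))^2)) · ((r^2)^2)) · ((r^3)^2)    [power of a product]
= (((((r^2 · q) / p^4)^(-2)) · ((p^(-2))^2)) · ((r^2)^2)) · ((r^3)^2)    [power of a power]
= (((((r^2 · q)^(-2)) / ((p^4)^(-2))) · ((p^(-2))^2)) · ((r^2)^2)) · ((r^3)^2)    [power of a quotient]
= ((((((r^2)^(-2)) · (q^(-2))) / ((p^4)^(-2))) · ((p^(-2))^2)) · ((r^2)^2)) · ((r^3)^2)    [power of a product]
= ((((r^(-4) · (q^(-2))) / ((p^4)^(-2))) · ((p^(-2))^2)) · ((r^2)^2)) · ((r^3)^2)    [power of a power]
= ((((r^(-4) · q^(-2)) / p^(-8)) · ((p^(-2))^2)) · ((r^2)^2)) · ((r^3)^2)    [power of a power]
= ((((r^(-4) · q^(-2)) / p^(-8)) · p^(-4)) · ((r^2)^2)) · ((r^3)^2)    [power of a power]
= ((((r^(-4) · q^(-2)) / p^(-8)) · p^(-4)) · r^4) · ((r^3)^2)    [power of a power]
= ((((r^(-4) · q^(-2)) / p^(-8)) · p^(-4)) · r^4) · r^6    [power of a power]
= p^4q^(-2)r^6    [quotient of powers; product of powers]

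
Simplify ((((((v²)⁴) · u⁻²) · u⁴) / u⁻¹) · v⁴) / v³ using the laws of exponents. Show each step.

((((((v²)⁴) · u⁻²) · u⁴) / u⁻¹) · v⁴) / v³
= ((((v⁸ · u⁻²) · u⁴) / u⁻¹) · v⁴) / v³    [power of a power]
= u³v⁹    [quotient of powers; product of powers]

u³v⁹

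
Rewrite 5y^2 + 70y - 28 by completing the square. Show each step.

5y^2 + 70y - 28
= 5(y^2 + 14y) - 28    [factor out 5 from the y-terms]
= 5(y^2 + 14y + 49 - 49) - 28    [add and subtract 49 inside the bracket]
= 5(y + 7)^2 - 245 - 28    [perfect-square identity]
= 5(y + 7)^2 - 273    [combine constants]

5(y + 7)^2 - 273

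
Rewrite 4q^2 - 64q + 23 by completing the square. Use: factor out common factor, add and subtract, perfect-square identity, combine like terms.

4(q - 8)^2 - 233

4q^2 - 64q + 23
= 4(q^2 - 16q) + 23    [factor out 4 from the q-terms]
= 4(q^2 - 16q + 64 - 64) + 23    [add and subtract 64 inside the bracket]
= 4(q - 8)^2 - 256 + 23    [perfect-square identity]
= 4(q - 8)^2 - 233    [combine constants]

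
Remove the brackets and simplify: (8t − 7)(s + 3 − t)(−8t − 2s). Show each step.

−48st^2 − 16s^2t − 248t^2 − 6st + 64t^3 + 14s^2 + 168t + 42s

(8t − 7)(s + 3 − t)(−8t − 2s)
= (8st + 24t − 8t^2 − 7s − 21 + 7t)(−8t − 2s)    [distributive law]
= (8st + 31t − 8t^2 − 7s − 21)(−8t − 2s)    [combine like terms]
= −64st^2 − 16s^2t − 248t^2 − 62st + 64t^3 + 16st^2 + 56st + 14s^2 + 168t + 42s    [distributive law]
= −48st^2 − 16s^2t − 248t^2 − 6st + 64t^3 + 14s^2 + 168t + 42s    [combine like terms]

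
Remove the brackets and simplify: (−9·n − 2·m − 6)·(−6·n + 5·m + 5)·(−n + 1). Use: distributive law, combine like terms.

(−9·n − 2·m − 6)·(−6·n + 5·m + 5)·(−n + 1)
= (54·n² − 45·m·n − 45·n + 12·m·n − 10·m² − 10·m + 36·n − 30·m − 30)·(−n + 1)    [distributive law]
= (54·n² − 33·m·n − 9·n − 10·m² − 40·m − 30)·(−n + 1)    [combine like terms]
= −54·n³ + 54·n² + 33·m·n² − 33·m·n + 9·n² − 9·n + 10·m²·n − 10·m² + 40·m·n − 40·m + 30·n − 30    [distributive law]
= −54·n³ + 63·n² + 33·m·n² + 7·m·n + 21·n + 10·m²·n − 10·m² − 40·m − 30    [combine like terms]

−54·n³ + 63·n² + 33·m·n² + 7·m·n + 21·n + 10·m²·n − 10·m² − 40·m − 30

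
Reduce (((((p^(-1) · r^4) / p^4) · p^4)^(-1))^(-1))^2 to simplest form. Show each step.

p^(-2)r^8

(((((p^(-1) · r^4) / p^4) · p^4)^(-1))^(-1))^2
= ((((p^(-1) · r^4) / p^4) · p^4)^(-1))^(-2)    [power of a power]
= (((p^(-1) · r^4) / p^4) · p^4)^2    [power of a power]
= (((p^(-1) · r^4) / p^4)^2) · ((p^4)^2)    [power of a product]
= (((p^(-1) · r^4)^2) / ((p^4)^2)) · ((p^4)^2)    [power of a quotient]
= ((((p^(-1))^2) · ((r^4)^2)) / ((p^4)^2)) · ((p^4)^2)    [power of a product]
= ((p^(-2) · ((r^4)^2)) / ((p^4)^2)) · ((p^4)^2)    [power of a power]
= ((p^(-2) · r^8) / ((p^4)^2)) · ((p^4)^2)    [power of a power]
= ((p^(-2) · r^8) / p^8) · ((p^4)^2)    [power of a power]
= ((p^(-2) · r^8) / p^8) · p^8    [power of a power]
= p^(-2)r^8    [quotient of powers; product of powers]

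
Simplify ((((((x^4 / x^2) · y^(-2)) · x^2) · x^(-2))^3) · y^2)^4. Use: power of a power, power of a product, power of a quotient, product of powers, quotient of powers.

x^24y^(-16)

((((((x^4 / x^2) · y^(-2)) · x^2) · x^(-2))^3) · y^2)^4
= ((((((x^4 / x^2) · y^(-2)) · x^2) · x^(-2))^3)^4) · ((y^2)^4)    [power of a product]
= (((((x^4 / x^2) · y^(-2)) · x^2) · x^(-2))^12) · ((y^2)^4)    [power of a power]
= (((((x^4 / x^2) · y^(-2)) · x^2)^12) · ((x^(-2))^12)) · ((y^2)^4)    [power of a product]
= (((((x^4 / x^2) · y^(-2))^12) · ((x^2)^12)) · ((x^(-2))^12)) · ((y^2)^4)    [power of a product]
= (((((x^4 / x^2)^12) · ((y^(-2))^12)) · ((x^2)^12)) · ((x^(-2))^12)) · ((y^2)^4)    [power of a product]
= ((((((x^4)^12) / ((x^2)^12)) · ((y^(-2))^12)) · ((x^2)^12)) · ((x^(-2))^12)) · ((y^2)^4)    [power of a quotient]
= ((((x^48 / ((x^2)^12)) · ((y^(-2))^12)) · ((x^2)^12)) · ((x^(-2))^12)) · ((y^2)^4)    [power of a power]
= ((((x^48 / x^24) · ((y^(-2))^12)) · ((x^2)^12)) · ((x^(-2))^12)) · ((y^2)^4)    [power of a power]
= (((x^24 · ((y^(-2))^12)) · ((x^2)^12)) · ((x^(-2))^12)) · ((y^2)^4)    [quotient of powers]
= (((x^24 · y^(-24)) · ((x^2)^12)) · ((x^(-2))^12)) · ((y^2)^4)    [power of a power]
= (((x^24 · y^(-24)) · x^24) · ((x^(-2))^12)) · ((y^2)^4)    [power of a power]
= (((x^24 · y^(-24)) · x^24) · x^(-24)) · ((y^2)^4)    [power of a power]
= (((x^24 · y^(-24)) · x^24) · x^(-24)) · y^8    [power of a power]
= x^24y^(-16)    [product of powers]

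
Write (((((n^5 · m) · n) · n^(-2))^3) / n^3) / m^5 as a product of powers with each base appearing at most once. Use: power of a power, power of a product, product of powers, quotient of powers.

(((((n^5 · m) · n) · n^(-2))^3) / n^3) / m^5
= (((((n^5 · m) · n)^3) · ((n^(-2))^3)) / n^3) / m^5    [power of a product]
= (((((n^5 · m)^3) · (n^3)) · ((n^(-2))^3)) / n^3) / m^5    [power of a product]
= ((((((n^5)^3) · (m^3)) · (n^3)) · ((n^(-2))^3)) / n^3) / m^5    [power of a product]
= ((((n^15 · (m^3)) · (n^3)) · ((n^(-2))^3)) / n^3) / m^5    [power of a power]
= ((((n^15 · m^3) · n^3) · n^(-6)) / n^3) / m^5    [power of a power]
= m^(-2)·n^9    [quotient of powers; product of powers]

m^(-2)·n^9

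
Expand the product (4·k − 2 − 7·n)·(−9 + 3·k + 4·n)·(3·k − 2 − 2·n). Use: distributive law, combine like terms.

(4·k − 2 − 7·n)·(−9 + 3·k + 4·n)·(3·k − 2 − 2·n)
= (−36·k + 12·k^2 + 16·k·n + 18 − 6·k − 8·n + 63·n − 21·k·n − 28·n^2)·(3·k − 2 − 2·n)    [distributive law]
= (−42·k + 12·k^2 − 5·k·n + 18 + 55·n − 28·n^2)·(3·k − 2 − 2·n)    [combine like terms]
= −126·k^2 + 84·k + 84·k·n + 36·k^3 − 24·k^2 − 24·k^2·n − 15·k^2·n + 10·k·n + 10·k·n^2 + 54·k − 36 − 36·n + 165·k·n − 110·n − 110·n^2 − 84·k·n^2 + 56·n^2 + 56·n^3    [distributive law]
= −150·k^2 + 138·k + 259·k·n + 36·k^3 − 39·k^2·n − 74·k·n^2 − 36 − 146·n − 54·n^2 + 56·n^3    [combine like terms]

−150·k^2 + 138·k + 259·k·n + 36·k^3 − 39·k^2·n − 74·k·n^2 − 36 − 146·n − 54·n^2 + 56·n^3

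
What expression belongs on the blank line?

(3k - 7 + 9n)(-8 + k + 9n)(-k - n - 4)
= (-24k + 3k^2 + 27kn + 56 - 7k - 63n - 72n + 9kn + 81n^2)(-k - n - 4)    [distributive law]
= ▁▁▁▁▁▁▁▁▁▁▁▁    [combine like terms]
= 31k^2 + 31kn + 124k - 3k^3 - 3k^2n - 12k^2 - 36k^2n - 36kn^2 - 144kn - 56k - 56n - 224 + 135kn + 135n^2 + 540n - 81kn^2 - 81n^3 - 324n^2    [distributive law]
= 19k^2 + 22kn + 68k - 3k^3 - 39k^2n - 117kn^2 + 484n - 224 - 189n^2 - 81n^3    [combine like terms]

By combine like terms:

(-31k + 3k^2 + 36kn + 56 - 135n + 81n^2)(-k - n - 4)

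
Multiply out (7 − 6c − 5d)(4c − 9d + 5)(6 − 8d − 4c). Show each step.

−152c + 572cd − 136c^2 − 808d + 974d^2 + 210 + 56c^2d + 96c^3 − 452cd^2 − 360d^3

(7 − 6c − 5d)(4c − 9d + 5)(6 − 8d − 4c)
= (28c − 63d + 35 − 24c^2 + 54cd − 30c − 20cd + 45d^2 − 25d)(6 − 8d − 4c)    [distributive law]
= (−2c − 88d + 35 − 24c^2 + 34cd + 45d^2)(6 − 8d − 4c)    [combine like terms]
= −12c + 16cd + 8c^2 − 528d + 704d^2 + 352cd + 210 − 280d − 140c − 144c^2 + 192c^2d + 96c^3 + 204cd − 272cd^2 − 136c^2d + 270d^2 − 360d^3 − 180cd^2    [distributive law]
= −152c + 572cd − 136c^2 − 808d + 974d^2 + 210 + 56c^2d + 96c^3 − 452cd^2 − 360d^3    [combine like terms]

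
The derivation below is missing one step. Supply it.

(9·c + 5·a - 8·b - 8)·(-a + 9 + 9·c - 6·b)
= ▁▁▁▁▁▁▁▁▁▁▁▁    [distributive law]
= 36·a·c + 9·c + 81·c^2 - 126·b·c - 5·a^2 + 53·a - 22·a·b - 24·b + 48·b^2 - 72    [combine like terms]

After distributive law, the bracketed line is:

-9·a·c + 81·c + 81·c^2 - 54·b·c - 5·a^2 + 45·a + 45·a·c - 30·a·b + 8·a·b - 72·b - 72·b·c + 48·b^2 + 8·a - 72 - 72·c + 48·b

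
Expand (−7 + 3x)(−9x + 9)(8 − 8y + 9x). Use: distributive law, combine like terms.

153x − 720xy + 594x² − 504 + 504y + 216x²y − 243x³

(−7 + 3x)(−9x + 9)(8 − 8y + 9x)
= (63x − 63 − 27x² + 27x)(8 − 8y + 9x)    [distributive law]
= (90x − 63 − 27x²)(8 − 8y + 9x)    [combine like terms]
= 720x − 720xy + 810x² − 504 + 504y − 567x − 216x² + 216x²y − 243x³    [distributive law]
= 153x − 720xy + 594x² − 504 + 504y + 216x²y − 243x³    [combine like terms]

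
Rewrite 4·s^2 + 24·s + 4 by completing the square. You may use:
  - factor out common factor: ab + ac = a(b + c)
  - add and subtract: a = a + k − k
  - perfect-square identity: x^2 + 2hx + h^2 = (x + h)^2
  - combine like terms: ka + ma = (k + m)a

4(s + 3)^2 − 32

4·s^2 + 24·s + 4
= 4(s^2 + 6·s) + 4    [factor out 4 from the s-terms]
= 4(s^2 + 6·s + 9 − 9) + 4    [add and subtract 9 inside the bracket]
= 4(s + 3)^2 − 36 + 4    [perfect-square identity]
= 4(s + 3)^2 − 32    [combine constants]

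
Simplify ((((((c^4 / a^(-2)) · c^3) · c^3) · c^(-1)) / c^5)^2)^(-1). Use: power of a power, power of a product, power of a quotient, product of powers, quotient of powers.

((((((c^4 / a^(-2)) · c^3) · c^3) · c^(-1)) / c^5)^2)^(-1)
= (((((c^4 / a^(-2)) · c^3) · c^3) · c^(-1)) / c^5)^(-2)    [power of a power]
= (((((c^4 / a^(-2)) · c^3) · c^3) · c^(-1))^(-2)) / ((c^5)^(-2))    [power of a quotient]
= (((((c^4 / a^(-2)) · c^3) · c^3)^(-2)) · ((c^(-1))^(-2))) / ((c^5)^(-2))    [power of a product]
= (((((c^4 / a^(-2)) · c^3)^(-2)) · ((c^3)^(-2))) · ((c^(-1))^(-2))) / ((c^5)^(-2))    [power of a product]
= (((((c^4 / a^(-2))^(-2)) · ((c^3)^(-2))) · ((c^3)^(-2))) · ((c^(-1))^(-2))) / ((c^5)^(-2))    [power of a product]
= ((((((c^4)^(-2)) / ((a^(-2))^(-2))) · ((c^3)^(-2))) · ((c^3)^(-2))) · ((c^(-1))^(-2))) / ((c^5)^(-2))    [power of a quotient]
= ((((c^(-8) / ((a^(-2))^(-2))) · ((c^3)^(-2))) · ((c^3)^(-2))) · ((c^(-1))^(-2))) / ((c^5)^(-2))    [power of a power]
= ((((c^(-8) / a^4) · ((c^3)^(-2))) · ((c^3)^(-2))) · ((c^(-1))^(-2))) / ((c^5)^(-2))    [power of a power]
= ((((c^(-8) / a^4) · c^(-6)) · ((c^3)^(-2))) · ((c^(-1))^(-2))) / ((c^5)^(-2))    [power of a power]
= ((((c^(-8) / a^4) · c^(-6)) · c^(-6)) · ((c^(-1))^(-2))) / ((c^5)^(-2))    [power of a power]
= ((((c^(-8) / a^4) · c^(-6)) · c^(-6)) · c^2) / ((c^5)^(-2))    [power of a power]
= ((((c^(-8) / a^4) · c^(-6)) · c^(-6)) · c^2) / c^(-10)    [power of a power]
= a^(-4)c^(-8)    [quotient of powers; product of powers]

a^(-4)c^(-8)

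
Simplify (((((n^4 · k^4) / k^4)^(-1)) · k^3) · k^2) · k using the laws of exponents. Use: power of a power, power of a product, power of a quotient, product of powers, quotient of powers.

(((((n^4 · k^4) / k^4)^(-1)) · k^3) · k^2) · k
= (((((n^4 · k^4)^(-1)) / ((k^4)^(-1))) · k^3) · k^2) · k    [power of a quotient]
= ((((((n^4)^(-1)) · ((k^4)^(-1))) / ((k^4)^(-1))) · k^3) · k^2) · k    [power of a product]
= ((((n^(-4) · ((k^4)^(-1))) / ((k^4)^(-1))) · k^3) · k^2) · k    [power of a power]
= ((((n^(-4) · k^(-4)) / ((k^4)^(-1))) · k^3) · k^2) · k    [power of a power]
= ((((n^(-4) · k^(-4)) / k^(-4)) · k^3) · k^2) · k    [power of a power]
= k^6·n^(-4)    [quotient of powers; product of powers]

k^6·n^(-4)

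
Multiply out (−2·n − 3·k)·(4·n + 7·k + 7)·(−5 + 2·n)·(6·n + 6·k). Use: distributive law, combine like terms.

(−2·n − 3·k)·(4·n + 7·k + 7)·(−5 + 2·n)·(6·n + 6·k)
= (−8·n^2 − 14·k·n − 14·n − 12·k·n − 21·k^2 − 21·k)·(−5 + 2·n)·(6·n + 6·k)    [distributive law]
= (−8·n^2 − 26·k·n − 14·n − 21·k^2 − 21·k)·(−5 + 2·n)·(6·n + 6·k)    [combine like terms]
= (40·n^2 − 16·n^3 + 130·k·n − 52·k·n^2 + 70·n − 28·n^2 + 105·k^2 − 42·k^2·n + 105·k − 42·k·n)·(6·n + 6·k)    [distributive law]
= (12·n^2 − 16·n^3 + 88·k·n − 52·k·n^2 + 70·n + 105·k^2 − 42·k^2·n + 105·k)·(6·n + 6·k)    [combine like terms]
= 72·n^3 + 72·k·n^2 − 96·n^4 − 96·k·n^3 + 528·k·n^2 + 528·k^2·n − 312·k·n^3 − 312·k^2·n^2 + 420·n^2 + 420·k·n + 630·k^2·n + 630·k^3 − 252·k^2·n^2 − 252·k^3·n + 630·k·n + 630·k^2    [distributive law]
= 72·n^3 + 600·k·n^2 − 96·n^4 − 408·k·n^3 + 1158·k^2·n − 564·k^2·n^2 + 420·n^2 + 1050·k·n + 630·k^3 − 252·k^3·n + 630·k^2    [combine like terms]

72·n^3 + 600·k·n^2 − 96·n^4 − 408·k·n^3 + 1158·k^2·n − 564·k^2·n^2 + 420·n^2 + 1050·k·n + 630·k^3 − 252·k^3·n + 630·k^2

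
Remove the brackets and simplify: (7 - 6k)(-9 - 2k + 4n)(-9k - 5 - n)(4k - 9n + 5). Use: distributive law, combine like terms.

(7 - 6k)(-9 - 2k + 4n)(-9k - 5 - n)(4k - 9n + 5)
= (-63 - 14k + 28n + 54k + 12k^2 - 24kn)(-9k - 5 - n)(4k - 9n + 5)    [distributive law]
= (-63 + 40k + 28n + 12k^2 - 24kn)(-9k - 5 - n)(4k - 9n + 5)    [combine like terms]
= (567k + 315 + 63n - 360k^2 - 200k - 40kn - 252kn - 140n - 28n^2 - 108k^3 - 60k^2 - 12k^2n + 216k^2n + 120kn + 24kn^2)(4k - 9n + 5)    [distributive law]
= (367k + 315 - 77n - 420k^2 - 172kn - 28n^2 - 108k^3 + 204k^2n + 24kn^2)(4k - 9n + 5)    [combine like terms]
= 1468k^2 - 3303kn + 1835k + 1260k - 2835n + 1575 - 308kn + 693n^2 - 385n - 1680k^3 + 3780k^2n - 2100k^2 - 688k^2n + 1548kn^2 - 860kn - 112kn^2 + 252n^3 - 140n^2 - 432k^4 + 972k^3n - 540k^3 + 816k^3n - 1836k^2n^2 + 1020k^2n + 96k^2n^2 - 216kn^3 + 120kn^2    [distributive law]
= -632k^2 - 4471kn + 3095k - 3220n + 1575 + 553n^2 - 2220k^3 + 4112k^2n + 1556kn^2 + 252n^3 - 432k^4 + 1788k^3n - 1740k^2n^2 - 216kn^3    [combine like terms]

-632k^2 - 4471kn + 3095k - 3220n + 1575 + 553n^2 - 2220k^3 + 4112k^2n + 1556kn^2 + 252n^3 - 432k^4 + 1788k^3n - 1740k^2n^2 - 216kn^3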